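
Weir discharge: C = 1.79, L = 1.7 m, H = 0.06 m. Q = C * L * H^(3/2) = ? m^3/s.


Q = C * L * H^(3/2) = 1.79 * 1.7 * 0.06^1.5 = 1.79 * 1.7 * 0.014697

0.0447 m^3/s


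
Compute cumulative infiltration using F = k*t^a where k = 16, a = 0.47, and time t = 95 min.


F = k * t^a = 16 * 95^0.47
F = 16 * 8.502176

136.0348 mm


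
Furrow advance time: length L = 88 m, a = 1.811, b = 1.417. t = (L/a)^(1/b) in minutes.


t = (L/a)^(1/b)
t = (88/1.811)^(1/1.417)
t = 48.591938^(1/1.417)

15.4966 min


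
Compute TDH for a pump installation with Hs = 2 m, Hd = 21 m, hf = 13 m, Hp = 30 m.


TDH = Hs + Hd + hf + Hp = 2 + 21 + 13 + 30 = 66

66 m


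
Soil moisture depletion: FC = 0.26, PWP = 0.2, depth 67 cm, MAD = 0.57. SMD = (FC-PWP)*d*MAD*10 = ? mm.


SMD = (FC - PWP) * d * MAD * 10
SMD = (0.26 - 0.2) * 67 * 0.57 * 10
SMD = 0.0600 * 67 * 0.57 * 10

22.9140 mm


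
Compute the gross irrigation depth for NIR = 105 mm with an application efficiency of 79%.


Ea = 79% = 0.79
GID = NIR / Ea = 105 / 0.79 = 132.9114 mm

132.9114 mm


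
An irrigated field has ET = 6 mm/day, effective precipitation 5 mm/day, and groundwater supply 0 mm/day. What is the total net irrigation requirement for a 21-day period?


Daily deficit = ET - Pe - GW = 6 - 5 - 0 = 1 mm/day
NIR = 1 * 21 = 21 mm

21.0000 mm


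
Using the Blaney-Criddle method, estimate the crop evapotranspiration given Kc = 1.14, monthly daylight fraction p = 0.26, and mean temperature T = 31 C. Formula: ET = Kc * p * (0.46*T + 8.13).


ET = Kc * p * (0.46*T + 8.13)
ET = 1.14 * 0.26 * (0.46*31 + 8.13)
ET = 1.14 * 0.26 * 22.3900

6.6364 mm/day


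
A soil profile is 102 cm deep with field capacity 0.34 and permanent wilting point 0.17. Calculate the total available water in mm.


AWC = (FC - PWP) * d * 10
AWC = (0.34 - 0.17) * 102 * 10
AWC = 0.1700 * 102 * 10

173.4000 mm


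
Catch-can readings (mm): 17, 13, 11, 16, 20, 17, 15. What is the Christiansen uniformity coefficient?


mean = 15.571429 mm
MAD = 2.204082 mm
CU = (1 - 2.204082/15.571429)*100

85.8453 %


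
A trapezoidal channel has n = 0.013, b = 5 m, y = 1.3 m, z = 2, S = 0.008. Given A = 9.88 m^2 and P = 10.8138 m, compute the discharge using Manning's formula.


R = A/P = 9.88/10.8138 = 0.913647
Q = (1/0.013) * 9.88 * 0.913647^(2/3) * 0.008^0.5

64.0046 m^3/s


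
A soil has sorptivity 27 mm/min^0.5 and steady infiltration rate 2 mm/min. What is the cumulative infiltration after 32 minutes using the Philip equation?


F = S*sqrt(t) + A*t
F = 27*sqrt(32) + 2*32
F = 27*5.656854 + 64

216.7351 mm


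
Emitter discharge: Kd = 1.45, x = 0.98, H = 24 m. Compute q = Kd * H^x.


q = Kd * H^x = 1.45 * 24^0.98 = 1.45 * 22.522003

32.6569 L/h


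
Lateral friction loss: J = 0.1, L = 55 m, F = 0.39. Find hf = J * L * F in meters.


hf = J * L * F = 0.1 * 55 * 0.39 = 2.1450 m

2.1450 m


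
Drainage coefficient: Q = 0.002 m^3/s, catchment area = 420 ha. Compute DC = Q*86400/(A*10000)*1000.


DC = Q * 86400 / (A * 10000) * 1000
DC = 0.002 * 86400 / (420 * 10000) * 1000
DC = 172800.0000 / 4200000

0.0411 mm/day


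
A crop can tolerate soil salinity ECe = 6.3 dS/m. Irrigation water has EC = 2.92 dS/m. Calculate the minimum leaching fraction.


LR = ECiw / (5*ECe - ECiw)
LR = 2.92 / (5*6.3 - 2.92)
LR = 2.92 / 28.5800

0.1022


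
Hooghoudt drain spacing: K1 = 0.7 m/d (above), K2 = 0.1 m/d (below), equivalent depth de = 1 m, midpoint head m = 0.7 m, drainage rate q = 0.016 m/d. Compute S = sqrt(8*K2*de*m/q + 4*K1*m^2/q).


S^2 = 8*K2*de*m/q + 4*K1*m^2/q
S^2 = 8*0.1*1*0.7/0.016 + 4*0.7*0.7^2/0.016
S = sqrt(120.7500)

10.9886 m


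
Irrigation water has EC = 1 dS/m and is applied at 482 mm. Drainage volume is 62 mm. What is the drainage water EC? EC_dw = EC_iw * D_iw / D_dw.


EC_dw = EC_iw * D_iw / D_dw
EC_dw = 1 * 482 / 62
EC_dw = 482 / 62

7.7742 dS/m


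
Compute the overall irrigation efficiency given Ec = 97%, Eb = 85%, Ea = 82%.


Ec = 0.97, Eb = 0.85, Ea = 0.82
E = 0.97 * 0.85 * 0.82 * 100 = 67.6090%

67.6090 %


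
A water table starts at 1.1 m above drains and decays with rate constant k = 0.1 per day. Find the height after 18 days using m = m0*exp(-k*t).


m = m0 * exp(-k*t)
m = 1.1 * exp(-0.1 * 18)
m = 1.1 * exp(-1.8000)

0.1818 m


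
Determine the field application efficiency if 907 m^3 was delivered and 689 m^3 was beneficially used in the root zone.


Ea = V_root / V_field * 100 = 689 / 907 * 100 = 75.9647%

75.9647 %


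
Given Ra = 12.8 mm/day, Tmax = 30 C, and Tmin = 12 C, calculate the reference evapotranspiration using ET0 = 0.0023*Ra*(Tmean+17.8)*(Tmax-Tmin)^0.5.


Tmean = (Tmax + Tmin)/2 = (30 + 12)/2 = 21.0
ET0 = 0.0023 * 12.8 * (21.0 + 17.8) * sqrt(30 - 12)
ET0 = 0.0023 * 12.8 * 38.8 * 4.242641

4.8463 mm/day


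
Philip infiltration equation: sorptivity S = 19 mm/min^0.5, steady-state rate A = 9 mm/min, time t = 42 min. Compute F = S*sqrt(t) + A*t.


F = S*sqrt(t) + A*t
F = 19*sqrt(42) + 9*42
F = 19*6.480741 + 378

501.1341 mm


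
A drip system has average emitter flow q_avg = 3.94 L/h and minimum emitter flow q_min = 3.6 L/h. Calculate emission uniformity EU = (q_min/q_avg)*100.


EU = (q_min/q_avg)*100 = (3.6/3.94)*100 = 91.3706%

91.3706 %


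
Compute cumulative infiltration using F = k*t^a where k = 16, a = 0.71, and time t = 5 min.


F = k * t^a = 16 * 5^0.71
F = 16 * 3.135225

50.1636 mm


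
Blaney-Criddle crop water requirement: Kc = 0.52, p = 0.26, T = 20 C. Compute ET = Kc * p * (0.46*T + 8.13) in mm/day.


ET = Kc * p * (0.46*T + 8.13)
ET = 0.52 * 0.26 * (0.46*20 + 8.13)
ET = 0.52 * 0.26 * 17.3300

2.3430 mm/day


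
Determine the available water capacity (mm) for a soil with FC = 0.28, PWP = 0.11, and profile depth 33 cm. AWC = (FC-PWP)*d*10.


AWC = (FC - PWP) * d * 10
AWC = (0.28 - 0.11) * 33 * 10
AWC = 0.1700 * 33 * 10

56.1000 mm


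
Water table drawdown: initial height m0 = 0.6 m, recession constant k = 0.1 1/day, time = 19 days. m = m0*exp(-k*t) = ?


m = m0 * exp(-k*t)
m = 0.6 * exp(-0.1 * 19)
m = 0.6 * exp(-1.9000)

0.0897 m


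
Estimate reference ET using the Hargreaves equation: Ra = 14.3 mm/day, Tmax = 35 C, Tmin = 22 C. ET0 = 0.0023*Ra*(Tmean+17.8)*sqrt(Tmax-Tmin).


Tmean = (Tmax + Tmin)/2 = (35 + 22)/2 = 28.5
ET0 = 0.0023 * 14.3 * (28.5 + 17.8) * sqrt(35 - 22)
ET0 = 0.0023 * 14.3 * 46.3 * 3.605551

5.4906 mm/day


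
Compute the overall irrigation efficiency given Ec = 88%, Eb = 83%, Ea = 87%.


Ec = 0.88, Eb = 0.83, Ea = 0.87
E = 0.88 * 0.83 * 0.87 * 100 = 63.5448%

63.5448 %


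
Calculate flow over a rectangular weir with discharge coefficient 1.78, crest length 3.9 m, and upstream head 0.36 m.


Q = C * L * H^(3/2) = 1.78 * 3.9 * 0.36^1.5 = 1.78 * 3.9 * 0.216000

1.4995 m^3/s


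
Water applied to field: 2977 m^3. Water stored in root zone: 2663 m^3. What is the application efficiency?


Ea = V_root / V_field * 100 = 2663 / 2977 * 100 = 89.4525%

89.4525 %


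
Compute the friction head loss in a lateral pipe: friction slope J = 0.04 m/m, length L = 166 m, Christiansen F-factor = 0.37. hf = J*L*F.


hf = J * L * F = 0.04 * 166 * 0.37 = 2.4568 m

2.4568 m


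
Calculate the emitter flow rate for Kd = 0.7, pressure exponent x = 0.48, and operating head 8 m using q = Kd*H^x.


q = Kd * H^x = 0.7 * 8^0.48 = 0.7 * 2.713209

1.8992 L/h


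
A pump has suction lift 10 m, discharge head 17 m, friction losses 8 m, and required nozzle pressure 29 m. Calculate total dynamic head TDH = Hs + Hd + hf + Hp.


TDH = Hs + Hd + hf + Hp = 10 + 17 + 8 + 29 = 64

64 m


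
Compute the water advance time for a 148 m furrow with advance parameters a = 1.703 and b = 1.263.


t = (L/a)^(1/b)
t = (148/1.703)^(1/1.263)
t = 86.905461^(1/1.263)

34.2982 min


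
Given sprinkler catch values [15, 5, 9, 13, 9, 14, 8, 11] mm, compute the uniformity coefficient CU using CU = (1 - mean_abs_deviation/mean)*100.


mean = 10.500000 mm
MAD = 2.750000 mm
CU = (1 - 2.750000/10.500000)*100

73.8095 %


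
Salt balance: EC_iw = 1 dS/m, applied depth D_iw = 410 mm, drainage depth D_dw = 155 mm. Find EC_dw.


EC_dw = EC_iw * D_iw / D_dw
EC_dw = 1 * 410 / 155
EC_dw = 410 / 155

2.6452 dS/m


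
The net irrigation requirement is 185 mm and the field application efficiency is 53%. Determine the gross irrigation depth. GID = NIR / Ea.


Ea = 53% = 0.53
GID = NIR / Ea = 185 / 0.53 = 349.0566 mm

349.0566 mm


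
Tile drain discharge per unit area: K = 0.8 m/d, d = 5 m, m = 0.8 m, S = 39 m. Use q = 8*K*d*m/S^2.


q = 8*K*d*m/S^2
q = 8*0.8*5*0.8/39^2
q = 25.6000 / 1521

0.0168 m/d


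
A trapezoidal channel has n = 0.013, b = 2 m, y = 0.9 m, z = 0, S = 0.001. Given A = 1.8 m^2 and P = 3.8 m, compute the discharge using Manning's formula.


R = A/P = 1.8/3.8 = 0.473684
Q = (1/0.013) * 1.8 * 0.473684^(2/3) * 0.001^0.5

2.6607 m^3/s


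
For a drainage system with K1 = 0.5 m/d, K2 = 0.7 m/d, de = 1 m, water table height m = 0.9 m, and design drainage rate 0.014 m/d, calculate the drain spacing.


S^2 = 8*K2*de*m/q + 4*K1*m^2/q
S^2 = 8*0.7*1*0.9/0.014 + 4*0.5*0.9^2/0.014
S = sqrt(475.7143)

21.8109 m


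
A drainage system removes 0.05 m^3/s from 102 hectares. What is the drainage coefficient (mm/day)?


DC = Q * 86400 / (A * 10000) * 1000
DC = 0.05 * 86400 / (102 * 10000) * 1000
DC = 4320000.0000 / 1020000

4.2353 mm/day


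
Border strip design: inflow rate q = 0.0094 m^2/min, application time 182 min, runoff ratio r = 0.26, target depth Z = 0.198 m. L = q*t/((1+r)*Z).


L = q*t/((1+r)*Z)
L = 0.0094*182/((1+0.26)*0.198)
L = 1.7108/0.24948

6.8575 m


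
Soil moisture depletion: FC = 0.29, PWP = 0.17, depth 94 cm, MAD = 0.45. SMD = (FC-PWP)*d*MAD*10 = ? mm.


SMD = (FC - PWP) * d * MAD * 10
SMD = (0.29 - 0.17) * 94 * 0.45 * 10
SMD = 0.1200 * 94 * 0.45 * 10

50.7600 mm


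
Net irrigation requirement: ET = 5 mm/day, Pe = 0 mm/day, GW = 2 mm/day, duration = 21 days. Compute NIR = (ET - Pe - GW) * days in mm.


Daily deficit = ET - Pe - GW = 5 - 0 - 2 = 3 mm/day
NIR = 3 * 21 = 63 mm

63.0000 mm


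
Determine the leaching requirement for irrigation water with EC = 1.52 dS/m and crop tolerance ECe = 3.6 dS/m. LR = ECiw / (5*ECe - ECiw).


LR = ECiw / (5*ECe - ECiw)
LR = 1.52 / (5*3.6 - 1.52)
LR = 1.52 / 16.4800

0.0922


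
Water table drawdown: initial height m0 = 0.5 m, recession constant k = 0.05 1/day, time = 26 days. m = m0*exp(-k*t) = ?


m = m0 * exp(-k*t)
m = 0.5 * exp(-0.05 * 26)
m = 0.5 * exp(-1.3000)

0.1363 m


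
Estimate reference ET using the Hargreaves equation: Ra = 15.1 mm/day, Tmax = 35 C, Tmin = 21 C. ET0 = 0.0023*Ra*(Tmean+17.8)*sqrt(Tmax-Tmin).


Tmean = (Tmax + Tmin)/2 = (35 + 21)/2 = 28.0
ET0 = 0.0023 * 15.1 * (28.0 + 17.8) * sqrt(35 - 21)
ET0 = 0.0023 * 15.1 * 45.8 * 3.741657

5.9516 mm/day


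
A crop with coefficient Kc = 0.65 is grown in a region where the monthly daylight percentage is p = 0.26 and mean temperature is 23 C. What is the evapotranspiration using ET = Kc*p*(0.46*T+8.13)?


ET = Kc * p * (0.46*T + 8.13)
ET = 0.65 * 0.26 * (0.46*23 + 8.13)
ET = 0.65 * 0.26 * 18.7100

3.1620 mm/day


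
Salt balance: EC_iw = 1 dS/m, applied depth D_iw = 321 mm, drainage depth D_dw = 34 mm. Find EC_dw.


EC_dw = EC_iw * D_iw / D_dw
EC_dw = 1 * 321 / 34
EC_dw = 321 / 34

9.4412 dS/m


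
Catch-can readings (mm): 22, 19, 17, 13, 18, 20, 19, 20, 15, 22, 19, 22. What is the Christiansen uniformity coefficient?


mean = 18.833333 mm
MAD = 2.055556 mm
CU = (1 - 2.055556/18.833333)*100

89.0855 %


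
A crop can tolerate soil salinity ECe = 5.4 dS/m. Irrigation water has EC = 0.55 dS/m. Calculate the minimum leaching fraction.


LR = ECiw / (5*ECe - ECiw)
LR = 0.55 / (5*5.4 - 0.55)
LR = 0.55 / 26.4500

0.0208


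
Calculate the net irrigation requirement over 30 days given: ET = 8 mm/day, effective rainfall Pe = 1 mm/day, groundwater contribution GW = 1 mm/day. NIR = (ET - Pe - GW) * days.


Daily deficit = ET - Pe - GW = 8 - 1 - 1 = 6 mm/day
NIR = 6 * 30 = 180 mm

180.0000 mm


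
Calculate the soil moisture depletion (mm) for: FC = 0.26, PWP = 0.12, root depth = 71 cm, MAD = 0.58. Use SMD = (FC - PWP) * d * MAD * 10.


SMD = (FC - PWP) * d * MAD * 10
SMD = (0.26 - 0.12) * 71 * 0.58 * 10
SMD = 0.1400 * 71 * 0.58 * 10

57.6520 mm


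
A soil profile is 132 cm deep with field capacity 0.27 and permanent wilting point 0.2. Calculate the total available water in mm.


AWC = (FC - PWP) * d * 10
AWC = (0.27 - 0.2) * 132 * 10
AWC = 0.0700 * 132 * 10

92.4000 mm


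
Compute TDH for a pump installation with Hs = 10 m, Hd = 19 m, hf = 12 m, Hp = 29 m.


TDH = Hs + Hd + hf + Hp = 10 + 19 + 12 + 29 = 70

70 m


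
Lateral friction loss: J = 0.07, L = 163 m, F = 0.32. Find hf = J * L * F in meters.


hf = J * L * F = 0.07 * 163 * 0.32 = 3.6512 m

3.6512 m


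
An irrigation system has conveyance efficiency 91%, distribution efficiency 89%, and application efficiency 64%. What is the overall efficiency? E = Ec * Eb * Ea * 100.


Ec = 0.91, Eb = 0.89, Ea = 0.64
E = 0.91 * 0.89 * 0.64 * 100 = 51.8336%

51.8336 %


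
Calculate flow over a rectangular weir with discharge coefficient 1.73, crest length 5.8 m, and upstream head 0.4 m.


Q = C * L * H^(3/2) = 1.73 * 5.8 * 0.4^1.5 = 1.73 * 5.8 * 0.252982

2.5384 m^3/s


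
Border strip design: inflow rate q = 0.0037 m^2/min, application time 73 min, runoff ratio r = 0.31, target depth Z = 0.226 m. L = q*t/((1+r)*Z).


L = q*t/((1+r)*Z)
L = 0.0037*73/((1+0.31)*0.226)
L = 0.2701/0.29606

0.9123 m


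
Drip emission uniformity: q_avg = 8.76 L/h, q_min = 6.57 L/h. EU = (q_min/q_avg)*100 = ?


EU = (q_min/q_avg)*100 = (6.57/8.76)*100 = 75.0000%

75.0000 %


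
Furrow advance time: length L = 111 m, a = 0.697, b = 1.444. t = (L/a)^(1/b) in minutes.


t = (L/a)^(1/b)
t = (111/0.697)^(1/1.444)
t = 159.253945^(1/1.444)

33.4960 min


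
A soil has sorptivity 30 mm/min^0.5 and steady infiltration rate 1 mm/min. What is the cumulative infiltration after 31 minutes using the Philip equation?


F = S*sqrt(t) + A*t
F = 30*sqrt(31) + 1*31
F = 30*5.567764 + 31

198.0329 mm


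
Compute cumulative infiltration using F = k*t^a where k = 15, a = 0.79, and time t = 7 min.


F = k * t^a = 15 * 7^0.79
F = 15 * 4.651869

69.7780 mm


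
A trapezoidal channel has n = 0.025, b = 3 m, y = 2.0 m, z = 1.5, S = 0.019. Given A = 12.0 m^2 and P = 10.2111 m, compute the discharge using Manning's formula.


R = A/P = 12.0/10.2111 = 1.175192
Q = (1/0.025) * 12.0 * 1.175192^(2/3) * 0.019^0.5

73.6813 m^3/s


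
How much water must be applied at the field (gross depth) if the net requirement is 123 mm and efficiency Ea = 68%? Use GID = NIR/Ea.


Ea = 68% = 0.68
GID = NIR / Ea = 123 / 0.68 = 180.8824 mm

180.8824 mm


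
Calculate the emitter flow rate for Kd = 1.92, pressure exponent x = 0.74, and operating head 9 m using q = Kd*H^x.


q = Kd * H^x = 1.92 * 9^0.74 = 1.92 * 5.083226

9.7598 L/h


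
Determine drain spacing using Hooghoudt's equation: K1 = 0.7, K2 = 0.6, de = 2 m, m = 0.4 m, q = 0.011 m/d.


S^2 = 8*K2*de*m/q + 4*K1*m^2/q
S^2 = 8*0.6*2*0.4/0.011 + 4*0.7*0.4^2/0.011
S = sqrt(389.8182)

19.7438 m


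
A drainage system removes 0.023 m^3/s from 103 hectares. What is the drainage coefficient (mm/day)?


DC = Q * 86400 / (A * 10000) * 1000
DC = 0.023 * 86400 / (103 * 10000) * 1000
DC = 1987200.0000 / 1030000

1.9293 mm/day


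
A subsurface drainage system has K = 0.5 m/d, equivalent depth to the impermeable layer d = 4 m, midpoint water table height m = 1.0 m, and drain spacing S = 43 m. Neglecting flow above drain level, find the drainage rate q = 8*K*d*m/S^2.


q = 8*K*d*m/S^2
q = 8*0.5*4*1.0/43^2
q = 16.0000 / 1849

0.0087 m/d


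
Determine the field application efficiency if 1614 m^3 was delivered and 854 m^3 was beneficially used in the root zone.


Ea = V_root / V_field * 100 = 854 / 1614 * 100 = 52.9120%

52.9120 %


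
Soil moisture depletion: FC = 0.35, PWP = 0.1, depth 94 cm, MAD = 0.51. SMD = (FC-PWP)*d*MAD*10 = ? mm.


SMD = (FC - PWP) * d * MAD * 10
SMD = (0.35 - 0.1) * 94 * 0.51 * 10
SMD = 0.2500 * 94 * 0.51 * 10

119.8500 mm


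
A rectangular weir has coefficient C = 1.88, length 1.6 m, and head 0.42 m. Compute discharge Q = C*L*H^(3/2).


Q = C * L * H^(3/2) = 1.88 * 1.6 * 0.42^1.5 = 1.88 * 1.6 * 0.272191

0.8188 m^3/s


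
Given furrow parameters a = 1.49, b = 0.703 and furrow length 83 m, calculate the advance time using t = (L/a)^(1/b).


t = (L/a)^(1/b)
t = (83/1.49)^(1/0.703)
t = 55.704698^(1/0.703)

304.4301 min


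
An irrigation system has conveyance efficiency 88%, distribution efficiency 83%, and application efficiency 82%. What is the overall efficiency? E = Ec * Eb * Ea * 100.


Ec = 0.88, Eb = 0.83, Ea = 0.82
E = 0.88 * 0.83 * 0.82 * 100 = 59.8928%

59.8928 %


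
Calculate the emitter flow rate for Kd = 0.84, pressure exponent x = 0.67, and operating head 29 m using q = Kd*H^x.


q = Kd * H^x = 0.84 * 29^0.67 = 0.84 * 9.545675

8.0184 L/h


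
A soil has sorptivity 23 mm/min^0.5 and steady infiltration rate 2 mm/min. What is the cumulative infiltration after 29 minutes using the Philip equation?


F = S*sqrt(t) + A*t
F = 23*sqrt(29) + 2*29
F = 23*5.385165 + 58

181.8588 mm


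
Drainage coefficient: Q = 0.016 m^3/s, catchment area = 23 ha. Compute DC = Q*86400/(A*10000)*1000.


DC = Q * 86400 / (A * 10000) * 1000
DC = 0.016 * 86400 / (23 * 10000) * 1000
DC = 1382400.0000 / 230000

6.0104 mm/day


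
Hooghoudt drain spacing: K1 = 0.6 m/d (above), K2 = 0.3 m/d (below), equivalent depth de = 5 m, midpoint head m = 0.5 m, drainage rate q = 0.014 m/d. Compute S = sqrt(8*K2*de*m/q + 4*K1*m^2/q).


S^2 = 8*K2*de*m/q + 4*K1*m^2/q
S^2 = 8*0.3*5*0.5/0.014 + 4*0.6*0.5^2/0.014
S = sqrt(471.4286)

21.7124 m


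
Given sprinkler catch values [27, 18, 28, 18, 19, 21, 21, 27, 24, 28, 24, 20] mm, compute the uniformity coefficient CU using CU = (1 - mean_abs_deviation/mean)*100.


mean = 22.916667 mm
MAD = 3.416667 mm
CU = (1 - 3.416667/22.916667)*100

85.0909 %


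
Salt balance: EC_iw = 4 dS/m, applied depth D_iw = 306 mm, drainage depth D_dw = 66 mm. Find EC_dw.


EC_dw = EC_iw * D_iw / D_dw
EC_dw = 4 * 306 / 66
EC_dw = 1224 / 66

18.5455 dS/m


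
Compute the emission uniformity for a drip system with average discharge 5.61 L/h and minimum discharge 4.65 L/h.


EU = (q_min/q_avg)*100 = (4.65/5.61)*100 = 82.8877%

82.8877 %


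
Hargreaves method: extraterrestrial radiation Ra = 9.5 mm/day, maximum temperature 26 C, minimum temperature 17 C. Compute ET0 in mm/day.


Tmean = (Tmax + Tmin)/2 = (26 + 17)/2 = 21.5
ET0 = 0.0023 * 9.5 * (21.5 + 17.8) * sqrt(26 - 17)
ET0 = 0.0023 * 9.5 * 39.3 * 3.000000

2.5761 mm/day


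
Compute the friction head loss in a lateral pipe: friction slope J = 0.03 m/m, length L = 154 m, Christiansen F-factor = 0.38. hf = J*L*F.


hf = J * L * F = 0.03 * 154 * 0.38 = 1.7556 m

1.7556 m


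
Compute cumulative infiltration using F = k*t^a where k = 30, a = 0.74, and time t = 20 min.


F = k * t^a = 30 * 20^0.74
F = 30 * 9.178299

275.3490 mm


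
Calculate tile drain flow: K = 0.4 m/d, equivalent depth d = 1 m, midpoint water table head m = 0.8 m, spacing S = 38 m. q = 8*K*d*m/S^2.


q = 8*K*d*m/S^2
q = 8*0.4*1*0.8/38^2
q = 2.5600 / 1444

0.0018 m/d


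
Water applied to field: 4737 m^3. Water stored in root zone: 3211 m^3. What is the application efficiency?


Ea = V_root / V_field * 100 = 3211 / 4737 * 100 = 67.7855%

67.7855 %


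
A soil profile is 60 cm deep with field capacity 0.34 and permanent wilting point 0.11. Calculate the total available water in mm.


AWC = (FC - PWP) * d * 10
AWC = (0.34 - 0.11) * 60 * 10
AWC = 0.2300 * 60 * 10

138.0000 mm


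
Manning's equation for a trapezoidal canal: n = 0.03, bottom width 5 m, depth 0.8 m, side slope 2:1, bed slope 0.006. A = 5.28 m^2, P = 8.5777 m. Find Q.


R = A/P = 5.28/8.5777 = 0.615550
Q = (1/0.03) * 5.28 * 0.615550^(2/3) * 0.006^0.5

9.8650 m^3/s


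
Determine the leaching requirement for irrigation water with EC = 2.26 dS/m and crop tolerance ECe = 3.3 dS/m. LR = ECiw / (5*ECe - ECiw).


LR = ECiw / (5*ECe - ECiw)
LR = 2.26 / (5*3.3 - 2.26)
LR = 2.26 / 14.2400

0.1587


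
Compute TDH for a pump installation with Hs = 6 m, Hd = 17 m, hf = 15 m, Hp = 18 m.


TDH = Hs + Hd + hf + Hp = 6 + 17 + 15 + 18 = 56

56 m


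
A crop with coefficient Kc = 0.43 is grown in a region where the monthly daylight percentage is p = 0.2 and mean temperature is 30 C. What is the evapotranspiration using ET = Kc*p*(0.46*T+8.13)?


ET = Kc * p * (0.46*T + 8.13)
ET = 0.43 * 0.2 * (0.46*30 + 8.13)
ET = 0.43 * 0.2 * 21.9300

1.8860 mm/day


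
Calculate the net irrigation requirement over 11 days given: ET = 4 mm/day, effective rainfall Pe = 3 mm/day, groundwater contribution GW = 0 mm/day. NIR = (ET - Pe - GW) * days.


Daily deficit = ET - Pe - GW = 4 - 3 - 0 = 1 mm/day
NIR = 1 * 11 = 11 mm

11.0000 mm


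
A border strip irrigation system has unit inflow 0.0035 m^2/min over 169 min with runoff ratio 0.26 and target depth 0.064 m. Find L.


L = q*t/((1+r)*Z)
L = 0.0035*169/((1+0.26)*0.064)
L = 0.5915/0.08064

7.3351 m


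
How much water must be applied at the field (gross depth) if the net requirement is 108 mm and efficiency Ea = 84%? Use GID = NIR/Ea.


Ea = 84% = 0.84
GID = NIR / Ea = 108 / 0.84 = 128.5714 mm

128.5714 mm


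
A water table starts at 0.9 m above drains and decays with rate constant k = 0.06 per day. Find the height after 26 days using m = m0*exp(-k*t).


m = m0 * exp(-k*t)
m = 0.9 * exp(-0.06 * 26)
m = 0.9 * exp(-1.5600)

0.1891 m


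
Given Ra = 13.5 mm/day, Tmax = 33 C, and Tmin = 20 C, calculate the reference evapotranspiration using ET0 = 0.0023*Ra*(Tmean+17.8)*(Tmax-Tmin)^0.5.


Tmean = (Tmax + Tmin)/2 = (33 + 20)/2 = 26.5
ET0 = 0.0023 * 13.5 * (26.5 + 17.8) * sqrt(33 - 20)
ET0 = 0.0023 * 13.5 * 44.3 * 3.605551

4.9595 mm/day


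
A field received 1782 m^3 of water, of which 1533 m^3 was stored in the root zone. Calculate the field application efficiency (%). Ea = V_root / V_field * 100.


Ea = V_root / V_field * 100 = 1533 / 1782 * 100 = 86.0269%

86.0269 %


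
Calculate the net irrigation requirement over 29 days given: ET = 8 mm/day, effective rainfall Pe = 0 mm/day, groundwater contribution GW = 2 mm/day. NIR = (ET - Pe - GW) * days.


Daily deficit = ET - Pe - GW = 8 - 0 - 2 = 6 mm/day
NIR = 6 * 29 = 174 mm

174.0000 mm


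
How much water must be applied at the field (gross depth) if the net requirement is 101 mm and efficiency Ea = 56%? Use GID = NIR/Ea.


Ea = 56% = 0.56
GID = NIR / Ea = 101 / 0.56 = 180.3571 mm

180.3571 mm


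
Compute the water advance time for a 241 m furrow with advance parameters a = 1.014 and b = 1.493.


t = (L/a)^(1/b)
t = (241/1.014)^(1/1.493)
t = 237.672584^(1/1.493)

39.0313 min


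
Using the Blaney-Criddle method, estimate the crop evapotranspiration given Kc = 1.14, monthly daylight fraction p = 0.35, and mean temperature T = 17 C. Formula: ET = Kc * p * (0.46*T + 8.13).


ET = Kc * p * (0.46*T + 8.13)
ET = 1.14 * 0.35 * (0.46*17 + 8.13)
ET = 1.14 * 0.35 * 15.9500

6.3640 mm/day


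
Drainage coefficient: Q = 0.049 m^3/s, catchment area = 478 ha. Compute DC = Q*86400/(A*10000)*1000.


DC = Q * 86400 / (A * 10000) * 1000
DC = 0.049 * 86400 / (478 * 10000) * 1000
DC = 4233600.0000 / 4780000

0.8857 mm/day


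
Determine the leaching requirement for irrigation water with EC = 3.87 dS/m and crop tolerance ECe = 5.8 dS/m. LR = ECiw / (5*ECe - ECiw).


LR = ECiw / (5*ECe - ECiw)
LR = 3.87 / (5*5.8 - 3.87)
LR = 3.87 / 25.1300

0.1540


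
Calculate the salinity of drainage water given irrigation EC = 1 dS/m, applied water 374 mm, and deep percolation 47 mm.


EC_dw = EC_iw * D_iw / D_dw
EC_dw = 1 * 374 / 47
EC_dw = 374 / 47

7.9574 dS/m


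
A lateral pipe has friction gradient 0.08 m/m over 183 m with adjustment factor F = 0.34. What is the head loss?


hf = J * L * F = 0.08 * 183 * 0.34 = 4.9776 m

4.9776 m


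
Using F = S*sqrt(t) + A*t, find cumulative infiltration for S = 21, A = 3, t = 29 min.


F = S*sqrt(t) + A*t
F = 21*sqrt(29) + 3*29
F = 21*5.385165 + 87

200.0885 mm


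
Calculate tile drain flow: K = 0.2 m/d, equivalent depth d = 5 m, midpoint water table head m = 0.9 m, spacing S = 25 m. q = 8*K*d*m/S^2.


q = 8*K*d*m/S^2
q = 8*0.2*5*0.9/25^2
q = 7.2000 / 625

0.0115 m/d


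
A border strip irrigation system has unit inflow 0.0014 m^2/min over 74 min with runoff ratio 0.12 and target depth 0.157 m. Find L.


L = q*t/((1+r)*Z)
L = 0.0014*74/((1+0.12)*0.157)
L = 0.1036/0.17584

0.5892 m


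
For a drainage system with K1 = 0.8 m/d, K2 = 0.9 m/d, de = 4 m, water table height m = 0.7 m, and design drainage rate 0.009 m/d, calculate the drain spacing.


S^2 = 8*K2*de*m/q + 4*K1*m^2/q
S^2 = 8*0.9*4*0.7/0.009 + 4*0.8*0.7^2/0.009
S = sqrt(2414.2222)

49.1347 m


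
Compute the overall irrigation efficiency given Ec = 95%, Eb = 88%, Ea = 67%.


Ec = 0.95, Eb = 0.88, Ea = 0.67
E = 0.95 * 0.88 * 0.67 * 100 = 56.0120%

56.0120 %


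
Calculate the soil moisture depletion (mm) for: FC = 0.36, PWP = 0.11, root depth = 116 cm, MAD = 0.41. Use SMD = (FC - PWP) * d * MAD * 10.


SMD = (FC - PWP) * d * MAD * 10
SMD = (0.36 - 0.11) * 116 * 0.41 * 10
SMD = 0.2500 * 116 * 0.41 * 10

118.9000 mm


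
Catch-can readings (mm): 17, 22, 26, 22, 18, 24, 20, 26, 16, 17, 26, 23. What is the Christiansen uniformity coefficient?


mean = 21.416667 mm
MAD = 3.180556 mm
CU = (1 - 3.180556/21.416667)*100

85.1492 %


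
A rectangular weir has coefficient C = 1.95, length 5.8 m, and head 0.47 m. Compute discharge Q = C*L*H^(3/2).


Q = C * L * H^(3/2) = 1.95 * 5.8 * 0.47^1.5 = 1.95 * 5.8 * 0.322216

3.6443 m^3/s


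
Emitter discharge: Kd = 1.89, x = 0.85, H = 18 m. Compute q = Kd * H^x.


q = Kd * H^x = 1.89 * 18^0.85 = 1.89 * 11.667603

22.0518 L/h


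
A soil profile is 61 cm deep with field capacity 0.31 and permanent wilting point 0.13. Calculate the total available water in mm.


AWC = (FC - PWP) * d * 10
AWC = (0.31 - 0.13) * 61 * 10
AWC = 0.1800 * 61 * 10

109.8000 mm


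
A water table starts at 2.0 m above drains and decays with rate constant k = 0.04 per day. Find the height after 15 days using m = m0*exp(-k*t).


m = m0 * exp(-k*t)
m = 2.0 * exp(-0.04 * 15)
m = 2.0 * exp(-0.6000)

1.0976 m


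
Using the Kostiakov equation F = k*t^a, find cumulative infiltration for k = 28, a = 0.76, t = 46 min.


F = k * t^a = 28 * 46^0.76
F = 28 * 18.352530

513.8708 mm


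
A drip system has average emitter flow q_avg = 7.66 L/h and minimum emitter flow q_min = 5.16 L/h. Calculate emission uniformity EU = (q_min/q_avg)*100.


EU = (q_min/q_avg)*100 = (5.16/7.66)*100 = 67.3629%

67.3629 %


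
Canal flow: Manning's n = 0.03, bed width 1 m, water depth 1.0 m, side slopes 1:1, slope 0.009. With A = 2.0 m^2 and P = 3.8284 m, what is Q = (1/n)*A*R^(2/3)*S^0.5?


R = A/P = 2.0/3.8284 = 0.522411
Q = (1/0.03) * 2.0 * 0.522411^(2/3) * 0.009^0.5

4.1024 m^3/s


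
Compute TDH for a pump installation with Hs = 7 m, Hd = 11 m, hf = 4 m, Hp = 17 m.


TDH = Hs + Hd + hf + Hp = 7 + 11 + 4 + 17 = 39

39 m


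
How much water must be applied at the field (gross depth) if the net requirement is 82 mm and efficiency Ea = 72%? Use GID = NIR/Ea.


Ea = 72% = 0.72
GID = NIR / Ea = 82 / 0.72 = 113.8889 mm

113.8889 mm


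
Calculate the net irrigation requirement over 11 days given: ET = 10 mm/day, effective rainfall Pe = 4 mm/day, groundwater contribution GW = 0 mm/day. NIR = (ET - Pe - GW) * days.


Daily deficit = ET - Pe - GW = 10 - 4 - 0 = 6 mm/day
NIR = 6 * 11 = 66 mm

66.0000 mm


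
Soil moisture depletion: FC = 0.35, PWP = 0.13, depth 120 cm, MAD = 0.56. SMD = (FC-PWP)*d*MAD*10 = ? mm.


SMD = (FC - PWP) * d * MAD * 10
SMD = (0.35 - 0.13) * 120 * 0.56 * 10
SMD = 0.2200 * 120 * 0.56 * 10

147.8400 mm


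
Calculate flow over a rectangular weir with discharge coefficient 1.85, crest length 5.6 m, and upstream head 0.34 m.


Q = C * L * H^(3/2) = 1.85 * 5.6 * 0.34^1.5 = 1.85 * 5.6 * 0.198252

2.0539 m^3/s


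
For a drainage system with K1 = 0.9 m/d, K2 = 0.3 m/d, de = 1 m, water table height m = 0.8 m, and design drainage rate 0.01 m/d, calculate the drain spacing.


S^2 = 8*K2*de*m/q + 4*K1*m^2/q
S^2 = 8*0.3*1*0.8/0.01 + 4*0.9*0.8^2/0.01
S = sqrt(422.4000)

20.5524 m


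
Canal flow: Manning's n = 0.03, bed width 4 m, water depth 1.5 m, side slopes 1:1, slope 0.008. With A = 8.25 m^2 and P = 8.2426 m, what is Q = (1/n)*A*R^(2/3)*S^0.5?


R = A/P = 8.25/8.2426 = 1.000898
Q = (1/0.03) * 8.25 * 1.000898^(2/3) * 0.008^0.5

24.6115 m^3/s


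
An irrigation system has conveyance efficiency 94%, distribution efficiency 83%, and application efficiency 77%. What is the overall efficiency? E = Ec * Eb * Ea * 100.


Ec = 0.94, Eb = 0.83, Ea = 0.77
E = 0.94 * 0.83 * 0.77 * 100 = 60.0754%

60.0754 %


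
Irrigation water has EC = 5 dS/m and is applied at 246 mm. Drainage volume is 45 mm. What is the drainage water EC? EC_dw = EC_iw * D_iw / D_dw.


EC_dw = EC_iw * D_iw / D_dw
EC_dw = 5 * 246 / 45
EC_dw = 1230 / 45

27.3333 dS/m


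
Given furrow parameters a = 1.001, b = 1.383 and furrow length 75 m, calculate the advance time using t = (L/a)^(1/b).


t = (L/a)^(1/b)
t = (75/1.001)^(1/1.383)
t = 74.925075^(1/1.383)

22.6714 min


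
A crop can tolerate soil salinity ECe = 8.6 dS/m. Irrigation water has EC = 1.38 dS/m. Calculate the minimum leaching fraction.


LR = ECiw / (5*ECe - ECiw)
LR = 1.38 / (5*8.6 - 1.38)
LR = 1.38 / 41.6200

0.0332


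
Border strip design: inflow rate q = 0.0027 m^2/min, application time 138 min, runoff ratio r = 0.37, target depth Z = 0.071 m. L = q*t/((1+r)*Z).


L = q*t/((1+r)*Z)
L = 0.0027*138/((1+0.37)*0.071)
L = 0.3726/0.09727

3.8306 m


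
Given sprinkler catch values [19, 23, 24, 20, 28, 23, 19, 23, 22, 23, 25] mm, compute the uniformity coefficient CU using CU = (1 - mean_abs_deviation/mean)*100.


mean = 22.636364 mm
MAD = 1.917355 mm
CU = (1 - 1.917355/22.636364)*100

91.5298 %


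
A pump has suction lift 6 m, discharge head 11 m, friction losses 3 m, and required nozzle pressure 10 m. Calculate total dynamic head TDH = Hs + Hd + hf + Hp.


TDH = Hs + Hd + hf + Hp = 6 + 11 + 3 + 10 = 30

30 m


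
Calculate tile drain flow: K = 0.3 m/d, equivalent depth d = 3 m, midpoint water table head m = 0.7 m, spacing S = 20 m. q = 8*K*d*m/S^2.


q = 8*K*d*m/S^2
q = 8*0.3*3*0.7/20^2
q = 5.0400 / 400

0.0126 m/d


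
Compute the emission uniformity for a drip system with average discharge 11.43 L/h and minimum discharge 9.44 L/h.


EU = (q_min/q_avg)*100 = (9.44/11.43)*100 = 82.5897%

82.5897 %


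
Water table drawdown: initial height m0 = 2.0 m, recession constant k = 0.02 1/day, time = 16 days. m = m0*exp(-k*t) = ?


m = m0 * exp(-k*t)
m = 2.0 * exp(-0.02 * 16)
m = 2.0 * exp(-0.3200)

1.4523 m


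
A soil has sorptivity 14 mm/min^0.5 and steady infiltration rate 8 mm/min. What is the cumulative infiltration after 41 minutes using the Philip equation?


F = S*sqrt(t) + A*t
F = 14*sqrt(41) + 8*41
F = 14*6.403124 + 328

417.6437 mm


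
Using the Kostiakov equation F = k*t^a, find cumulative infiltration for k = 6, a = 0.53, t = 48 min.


F = k * t^a = 6 * 48^0.53
F = 6 * 7.781402

46.6884 mm


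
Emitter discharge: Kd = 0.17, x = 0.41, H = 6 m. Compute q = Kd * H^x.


q = Kd * H^x = 0.17 * 6^0.41 = 0.17 * 2.084693

0.3544 L/h


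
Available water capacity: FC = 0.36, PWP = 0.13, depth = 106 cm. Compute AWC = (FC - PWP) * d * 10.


AWC = (FC - PWP) * d * 10
AWC = (0.36 - 0.13) * 106 * 10
AWC = 0.2300 * 106 * 10

243.8000 mm


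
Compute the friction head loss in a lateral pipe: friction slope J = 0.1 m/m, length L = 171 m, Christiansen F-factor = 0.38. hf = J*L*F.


hf = J * L * F = 0.1 * 171 * 0.38 = 6.4980 m

6.4980 m


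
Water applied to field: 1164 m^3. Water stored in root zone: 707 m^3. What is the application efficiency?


Ea = V_root / V_field * 100 = 707 / 1164 * 100 = 60.7388%

60.7388 %


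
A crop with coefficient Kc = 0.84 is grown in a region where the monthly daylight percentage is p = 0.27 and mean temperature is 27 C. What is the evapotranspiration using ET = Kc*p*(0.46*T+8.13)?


ET = Kc * p * (0.46*T + 8.13)
ET = 0.84 * 0.27 * (0.46*27 + 8.13)
ET = 0.84 * 0.27 * 20.5500

4.6607 mm/day


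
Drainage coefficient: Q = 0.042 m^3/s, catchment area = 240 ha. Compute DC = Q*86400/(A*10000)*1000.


DC = Q * 86400 / (A * 10000) * 1000
DC = 0.042 * 86400 / (240 * 10000) * 1000
DC = 3628800.0000 / 2400000

1.5120 mm/day


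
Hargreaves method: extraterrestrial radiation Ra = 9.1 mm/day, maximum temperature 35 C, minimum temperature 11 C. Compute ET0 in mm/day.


Tmean = (Tmax + Tmin)/2 = (35 + 11)/2 = 23.0
ET0 = 0.0023 * 9.1 * (23.0 + 17.8) * sqrt(35 - 11)
ET0 = 0.0023 * 9.1 * 40.8 * 4.898979

4.1835 mm/day


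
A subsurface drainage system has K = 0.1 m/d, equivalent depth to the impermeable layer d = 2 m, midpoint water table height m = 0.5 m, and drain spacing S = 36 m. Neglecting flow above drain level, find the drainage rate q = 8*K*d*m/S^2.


q = 8*K*d*m/S^2
q = 8*0.1*2*0.5/36^2
q = 0.8000 / 1296

6.1728e-04 m/d


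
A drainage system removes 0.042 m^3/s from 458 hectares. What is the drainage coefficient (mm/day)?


DC = Q * 86400 / (A * 10000) * 1000
DC = 0.042 * 86400 / (458 * 10000) * 1000
DC = 3628800.0000 / 4580000

0.7923 mm/day


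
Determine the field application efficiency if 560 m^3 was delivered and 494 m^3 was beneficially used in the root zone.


Ea = V_root / V_field * 100 = 494 / 560 * 100 = 88.2143%

88.2143 %


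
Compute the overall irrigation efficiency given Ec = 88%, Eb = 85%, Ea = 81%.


Ec = 0.88, Eb = 0.85, Ea = 0.81
E = 0.88 * 0.85 * 0.81 * 100 = 60.5880%

60.5880 %


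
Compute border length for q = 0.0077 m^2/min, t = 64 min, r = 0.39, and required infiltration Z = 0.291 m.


L = q*t/((1+r)*Z)
L = 0.0077*64/((1+0.39)*0.291)
L = 0.4928/0.40449

1.2183 m


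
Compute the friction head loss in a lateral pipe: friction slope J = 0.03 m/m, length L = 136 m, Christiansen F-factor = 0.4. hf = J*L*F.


hf = J * L * F = 0.03 * 136 * 0.4 = 1.6320 m

1.6320 m


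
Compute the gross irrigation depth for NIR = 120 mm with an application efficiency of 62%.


Ea = 62% = 0.62
GID = NIR / Ea = 120 / 0.62 = 193.5484 mm

193.5484 mm


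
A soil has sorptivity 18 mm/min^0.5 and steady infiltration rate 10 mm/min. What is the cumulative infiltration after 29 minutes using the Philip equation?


F = S*sqrt(t) + A*t
F = 18*sqrt(29) + 10*29
F = 18*5.385165 + 290

386.9330 mm


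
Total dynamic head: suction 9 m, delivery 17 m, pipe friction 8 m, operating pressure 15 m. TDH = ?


TDH = Hs + Hd + hf + Hp = 9 + 17 + 8 + 15 = 49

49 m


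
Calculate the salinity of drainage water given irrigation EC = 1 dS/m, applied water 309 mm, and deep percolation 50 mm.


EC_dw = EC_iw * D_iw / D_dw
EC_dw = 1 * 309 / 50
EC_dw = 309 / 50

6.1800 dS/m


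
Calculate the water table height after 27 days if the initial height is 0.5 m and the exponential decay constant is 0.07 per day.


m = m0 * exp(-k*t)
m = 0.5 * exp(-0.07 * 27)
m = 0.5 * exp(-1.8900)

0.0755 m


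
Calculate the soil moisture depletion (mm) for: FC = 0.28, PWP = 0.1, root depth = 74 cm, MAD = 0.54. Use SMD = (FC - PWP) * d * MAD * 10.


SMD = (FC - PWP) * d * MAD * 10
SMD = (0.28 - 0.1) * 74 * 0.54 * 10
SMD = 0.1800 * 74 * 0.54 * 10

71.9280 mm


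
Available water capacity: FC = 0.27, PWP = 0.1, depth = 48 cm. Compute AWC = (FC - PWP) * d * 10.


AWC = (FC - PWP) * d * 10
AWC = (0.27 - 0.1) * 48 * 10
AWC = 0.1700 * 48 * 10

81.6000 mm


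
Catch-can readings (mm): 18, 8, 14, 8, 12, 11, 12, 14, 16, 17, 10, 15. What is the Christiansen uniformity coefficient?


mean = 12.916667 mm
MAD = 2.750000 mm
CU = (1 - 2.750000/12.916667)*100

78.7097 %


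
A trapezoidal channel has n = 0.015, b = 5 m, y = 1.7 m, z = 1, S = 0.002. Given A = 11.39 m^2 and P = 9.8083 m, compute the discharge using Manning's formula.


R = A/P = 11.39/9.8083 = 1.161261
Q = (1/0.015) * 11.39 * 1.161261^(2/3) * 0.002^0.5

37.5175 m^3/s


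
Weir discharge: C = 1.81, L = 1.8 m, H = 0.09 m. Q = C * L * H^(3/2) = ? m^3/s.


Q = C * L * H^(3/2) = 1.81 * 1.8 * 0.09^1.5 = 1.81 * 1.8 * 0.027000

0.0880 m^3/s


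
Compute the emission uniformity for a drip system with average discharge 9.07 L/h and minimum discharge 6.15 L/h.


EU = (q_min/q_avg)*100 = (6.15/9.07)*100 = 67.8060%

67.8060 %


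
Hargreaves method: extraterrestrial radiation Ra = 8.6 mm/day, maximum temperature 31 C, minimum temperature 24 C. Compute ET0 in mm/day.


Tmean = (Tmax + Tmin)/2 = (31 + 24)/2 = 27.5
ET0 = 0.0023 * 8.6 * (27.5 + 17.8) * sqrt(31 - 24)
ET0 = 0.0023 * 8.6 * 45.3 * 2.645751

2.3707 mm/day


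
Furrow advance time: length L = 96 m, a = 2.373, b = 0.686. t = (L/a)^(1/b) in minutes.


t = (L/a)^(1/b)
t = (96/2.373)^(1/0.686)
t = 40.455120^(1/0.686)

220.0528 min


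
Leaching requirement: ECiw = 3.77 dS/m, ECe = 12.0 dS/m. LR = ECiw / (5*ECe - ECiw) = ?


LR = ECiw / (5*ECe - ECiw)
LR = 3.77 / (5*12.0 - 3.77)
LR = 3.77 / 56.2300

0.0670


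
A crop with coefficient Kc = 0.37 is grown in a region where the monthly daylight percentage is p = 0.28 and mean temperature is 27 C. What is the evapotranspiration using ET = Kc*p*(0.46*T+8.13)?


ET = Kc * p * (0.46*T + 8.13)
ET = 0.37 * 0.28 * (0.46*27 + 8.13)
ET = 0.37 * 0.28 * 20.5500

2.1290 mm/day


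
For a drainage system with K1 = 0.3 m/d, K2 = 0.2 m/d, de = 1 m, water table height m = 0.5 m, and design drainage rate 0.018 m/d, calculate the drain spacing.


S^2 = 8*K2*de*m/q + 4*K1*m^2/q
S^2 = 8*0.2*1*0.5/0.018 + 4*0.3*0.5^2/0.018
S = sqrt(61.1111)

7.8174 m


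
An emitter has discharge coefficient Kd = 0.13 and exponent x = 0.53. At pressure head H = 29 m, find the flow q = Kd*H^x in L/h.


q = Kd * H^x = 0.13 * 29^0.53 = 0.13 * 5.957594

0.7745 L/h


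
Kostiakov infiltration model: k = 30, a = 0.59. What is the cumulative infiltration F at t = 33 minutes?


F = k * t^a = 30 * 33^0.59
F = 30 * 7.869067

236.0720 mm


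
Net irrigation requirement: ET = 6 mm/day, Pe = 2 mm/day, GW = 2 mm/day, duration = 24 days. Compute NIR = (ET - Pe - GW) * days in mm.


Daily deficit = ET - Pe - GW = 6 - 2 - 2 = 2 mm/day
NIR = 2 * 24 = 48 mm

48.0000 mm


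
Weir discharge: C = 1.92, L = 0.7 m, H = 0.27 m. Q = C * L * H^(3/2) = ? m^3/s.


Q = C * L * H^(3/2) = 1.92 * 0.7 * 0.27^1.5 = 1.92 * 0.7 * 0.140296

0.1886 m^3/s


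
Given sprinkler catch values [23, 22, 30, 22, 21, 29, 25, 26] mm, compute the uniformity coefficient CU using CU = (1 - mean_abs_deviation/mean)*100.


mean = 24.750000 mm
MAD = 2.750000 mm
CU = (1 - 2.750000/24.750000)*100

88.8889 %


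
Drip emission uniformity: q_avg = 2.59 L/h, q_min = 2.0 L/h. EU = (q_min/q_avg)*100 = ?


EU = (q_min/q_avg)*100 = (2.0/2.59)*100 = 77.2201%

77.2201 %


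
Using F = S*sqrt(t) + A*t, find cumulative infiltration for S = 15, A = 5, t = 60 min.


F = S*sqrt(t) + A*t
F = 15*sqrt(60) + 5*60
F = 15*7.745967 + 300

416.1895 mm


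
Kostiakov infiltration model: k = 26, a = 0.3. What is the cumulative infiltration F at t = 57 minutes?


F = k * t^a = 26 * 57^0.3
F = 26 * 3.363276

87.4452 mm
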